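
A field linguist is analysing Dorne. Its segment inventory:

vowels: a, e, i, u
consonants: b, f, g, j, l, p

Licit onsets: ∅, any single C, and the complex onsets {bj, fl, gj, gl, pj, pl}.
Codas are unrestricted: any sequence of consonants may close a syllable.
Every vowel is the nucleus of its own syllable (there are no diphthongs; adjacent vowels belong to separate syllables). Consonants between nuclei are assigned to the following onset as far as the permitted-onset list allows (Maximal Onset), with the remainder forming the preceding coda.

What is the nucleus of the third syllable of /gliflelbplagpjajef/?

a

Nuclei (vowels): i, e, a, a, e → 5 syllables.
The third nucleus (vowel 3 from the left) is /a/.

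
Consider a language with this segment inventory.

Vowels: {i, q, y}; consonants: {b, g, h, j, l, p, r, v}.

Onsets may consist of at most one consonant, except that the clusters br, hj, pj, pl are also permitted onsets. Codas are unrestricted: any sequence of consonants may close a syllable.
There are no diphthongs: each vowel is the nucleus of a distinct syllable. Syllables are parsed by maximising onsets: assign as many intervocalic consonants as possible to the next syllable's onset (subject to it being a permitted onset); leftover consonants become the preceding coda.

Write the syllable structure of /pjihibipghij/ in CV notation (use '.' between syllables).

CCV.CV.CVCC.CVC

The vowels are i, i, i, i — 4 nuclei, so 4 syllables.
V1 /i/ – V2 /i/: just /h/ — single C goes to the following onset.
V2 /i/ – V3 /i/: just /b/ — single C goes to the following onset.
V3 /i/ – V4 /i/: cluster /pgh/ — the longest permitted-onset suffix is /h/; onset = /h/, preceding coda = /pg/.
Result: pji.hi.bipg.hij.
Mapping each syllable to C/V: /pji/ → CCV, /hi/ → CV, /bipg/ → CVCC, /hij/ → CVC.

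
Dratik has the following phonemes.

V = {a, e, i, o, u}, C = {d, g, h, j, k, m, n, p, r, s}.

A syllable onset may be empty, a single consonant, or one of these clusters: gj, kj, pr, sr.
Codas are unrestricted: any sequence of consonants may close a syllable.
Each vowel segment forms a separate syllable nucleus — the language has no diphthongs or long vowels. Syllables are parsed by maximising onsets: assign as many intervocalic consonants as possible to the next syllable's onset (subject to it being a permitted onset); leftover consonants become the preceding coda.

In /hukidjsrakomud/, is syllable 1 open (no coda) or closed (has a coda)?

open

The vowels are u, i, a, o, u — 5 nuclei, so 5 syllables.
/u…i/ gap (V1→V2): just /k/ — single C goes to the following onset.
/i…a/ gap (V2→V3): cluster /djsr/ — the longest permitted-onset suffix is /sr/; onset = /sr/, preceding coda = /dj/.
/a…o/ gap (V3→V4): just /k/ — single C goes to the following onset.
/o…u/ gap (V4→V5): /m/ → onset of the next syllable (single consonants are always licit onsets).
Result: hu.kidj.sra.ko.mud.
Syllable 1 is /hu/; it ends in its nucleus with no coda, so it is open.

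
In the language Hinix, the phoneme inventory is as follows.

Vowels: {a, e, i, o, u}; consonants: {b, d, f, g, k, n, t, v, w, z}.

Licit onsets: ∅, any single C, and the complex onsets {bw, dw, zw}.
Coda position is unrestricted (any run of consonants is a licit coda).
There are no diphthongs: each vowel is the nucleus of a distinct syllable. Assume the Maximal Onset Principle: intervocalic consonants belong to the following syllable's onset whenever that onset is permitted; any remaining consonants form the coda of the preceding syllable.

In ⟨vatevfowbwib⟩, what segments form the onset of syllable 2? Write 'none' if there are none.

t

Nuclei (vowels): a, e, o, i → 4 syllables.
/a…e/ gap (V1→V2): /t/ → onset of the next syllable (single consonants are always licit onsets).
/e…o/ gap (V2→V3): /vf/ splits as /v/ + /f/ (/f/ is the longest suffix that is a licit onset).
/o…i/ gap (V3→V4): /wbw/ — longest licit onset from the right is /bw/, leaving /w/ as coda.
Syllabification: va.tev.fow.bwib.
Syllable 2 is /tev/: onset /t/, nucleus /e/, coda /v/.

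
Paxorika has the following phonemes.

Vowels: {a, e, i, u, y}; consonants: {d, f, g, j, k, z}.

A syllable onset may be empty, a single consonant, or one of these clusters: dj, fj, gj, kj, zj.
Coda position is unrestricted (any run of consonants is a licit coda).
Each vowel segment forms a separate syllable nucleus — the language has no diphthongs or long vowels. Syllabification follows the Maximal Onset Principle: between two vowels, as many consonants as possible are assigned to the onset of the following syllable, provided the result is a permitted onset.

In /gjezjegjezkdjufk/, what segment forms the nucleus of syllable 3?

e

Vowels present: e, e, e, u; each is a nucleus, giving 4 syllables.
The third nucleus (vowel 3 from the left) is /e/.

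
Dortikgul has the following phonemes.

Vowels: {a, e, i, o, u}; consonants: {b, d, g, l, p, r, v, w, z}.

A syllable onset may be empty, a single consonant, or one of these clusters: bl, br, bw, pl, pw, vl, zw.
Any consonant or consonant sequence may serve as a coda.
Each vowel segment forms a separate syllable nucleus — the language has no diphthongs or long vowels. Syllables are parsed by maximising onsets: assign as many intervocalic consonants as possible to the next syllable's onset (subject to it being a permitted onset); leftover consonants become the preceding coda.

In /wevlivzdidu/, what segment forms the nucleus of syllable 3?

Nuclei (vowels): e, i, i, u → 4 syllables.
The third nucleus (vowel 3 from the left) is /i/.

i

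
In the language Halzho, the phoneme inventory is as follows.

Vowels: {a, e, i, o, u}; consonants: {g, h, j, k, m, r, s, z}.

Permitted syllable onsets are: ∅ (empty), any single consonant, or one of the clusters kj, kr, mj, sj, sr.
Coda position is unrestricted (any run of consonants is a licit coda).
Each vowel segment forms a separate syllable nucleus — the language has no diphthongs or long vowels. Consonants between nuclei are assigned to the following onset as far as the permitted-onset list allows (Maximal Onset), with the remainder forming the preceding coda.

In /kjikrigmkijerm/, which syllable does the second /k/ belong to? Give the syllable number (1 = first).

The vowels are i, i, i, e — 4 nuclei, so 4 syllables.
σ1/σ2 boundary: /kr/ — entire cluster is a permitted onset → onset /kr/, coda ∅.
σ2/σ3 boundary: /gmk/; trying suffixes from longest down, /k/ is the first permitted one, so coda /gm/ | onset /k/.
σ3/σ4 boundary: /j/ → onset of the next syllable (single consonants are always licit onsets).
So the parse is kji.krigm.ki.jerm.
The second /k/ is in the onset of syllable 2 (/krigm/).

2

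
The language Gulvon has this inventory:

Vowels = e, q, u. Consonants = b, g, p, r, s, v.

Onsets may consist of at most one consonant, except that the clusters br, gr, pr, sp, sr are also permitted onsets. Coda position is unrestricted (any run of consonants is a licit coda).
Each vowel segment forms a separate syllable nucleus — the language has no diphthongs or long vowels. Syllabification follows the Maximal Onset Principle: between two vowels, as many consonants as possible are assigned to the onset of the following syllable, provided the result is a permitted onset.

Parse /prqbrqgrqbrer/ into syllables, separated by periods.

Vowels present: q, q, q, e; each is a nucleus, giving 4 syllables.
V1 /q/ – V2 /q/: /br/ — entire cluster is a permitted onset → onset /br/, coda ∅.
V2 /q/ – V3 /q/: /gr/ — entire cluster is a permitted onset → onset /gr/, coda ∅.
V3 /q/ – V4 /e/: /br/ — entire cluster is a permitted onset → onset /br/, coda ∅.

prq.brq.grq.brer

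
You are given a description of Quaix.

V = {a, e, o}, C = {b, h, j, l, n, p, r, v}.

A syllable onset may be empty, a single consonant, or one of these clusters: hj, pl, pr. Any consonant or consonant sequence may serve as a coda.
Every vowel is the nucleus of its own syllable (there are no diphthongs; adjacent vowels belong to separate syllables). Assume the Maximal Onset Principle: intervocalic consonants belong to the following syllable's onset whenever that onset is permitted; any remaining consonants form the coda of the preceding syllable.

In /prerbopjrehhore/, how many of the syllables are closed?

3

Vowels present: e, o, e, o, e; each is a nucleus, giving 5 syllables.
/e…o/ gap (V1→V2): /rb/; trying suffixes from longest down, /b/ is the first permitted one, so coda /r/ | onset /b/.
/o…e/ gap (V2→V3): /pjr/ — longest licit onset from the right is /r/, leaving /pj/ as coda.
/e…o/ gap (V3→V4): /hh/; trying suffixes from longest down, /h/ is the first permitted one, so coda /h/ | onset /h/.
/o…e/ gap (V4→V5): just /r/ — single C goes to the following onset.
So the parse is prer.bopj.reh.ho.re.
Classifying each syllable: /prer/ (closed), /bopj/ (closed), /reh/ (closed), /ho/ (open), /re/ (open).
Closed syllables: 3.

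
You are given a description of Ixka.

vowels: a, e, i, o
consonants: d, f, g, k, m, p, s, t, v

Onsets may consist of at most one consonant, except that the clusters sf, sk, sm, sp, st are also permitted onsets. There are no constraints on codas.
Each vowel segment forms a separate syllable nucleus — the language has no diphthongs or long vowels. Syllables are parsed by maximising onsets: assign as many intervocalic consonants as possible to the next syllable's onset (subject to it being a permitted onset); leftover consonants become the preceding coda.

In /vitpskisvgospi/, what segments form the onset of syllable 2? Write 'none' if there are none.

The vowels are i, i, o, i — 4 nuclei, so 4 syllables.
/i…i/ gap (V1→V2): cluster /tpsk/ — the longest permitted-onset suffix is /sk/; onset = /sk/, preceding coda = /tp/.
/i…o/ gap (V2→V3): /svg/ — longest licit onset from the right is /g/, leaving /sv/ as coda.
/o…i/ gap (V3→V4): /sp/ is a licit onset in full, so it all attaches to the next syllable.
Putting it together: vitp.skisv.go.spi.
Syllable 2 is /skisv/: onset /sk/, nucleus /i/, coda /sv/.

sk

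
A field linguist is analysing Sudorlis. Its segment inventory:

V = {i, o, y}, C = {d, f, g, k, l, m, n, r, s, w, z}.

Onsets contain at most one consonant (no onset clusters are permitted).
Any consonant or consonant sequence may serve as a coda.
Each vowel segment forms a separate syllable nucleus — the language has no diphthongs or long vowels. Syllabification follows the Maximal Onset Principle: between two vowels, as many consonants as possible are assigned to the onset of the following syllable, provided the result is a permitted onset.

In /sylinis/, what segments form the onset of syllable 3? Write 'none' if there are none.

n

Vowels present: y, i, i; each is a nucleus, giving 3 syllables.
Between /y/ (V1) and /i/ (V2): just /l/ — single C goes to the following onset.
Between /i/ (V2) and /i/ (V3): /n/ → onset of the next syllable (single consonants are always licit onsets).
So the parse is sy.li.nis.
Syllable 3 is /nis/: onset /n/, nucleus /i/, coda /s/.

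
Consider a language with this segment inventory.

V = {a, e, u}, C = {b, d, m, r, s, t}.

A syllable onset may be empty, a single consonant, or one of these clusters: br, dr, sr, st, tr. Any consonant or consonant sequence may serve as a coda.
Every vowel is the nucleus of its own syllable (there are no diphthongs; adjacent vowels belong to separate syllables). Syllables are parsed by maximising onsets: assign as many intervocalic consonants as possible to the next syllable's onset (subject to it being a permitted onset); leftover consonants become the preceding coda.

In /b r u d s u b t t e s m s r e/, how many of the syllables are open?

The vowels are u, u, e, e — 4 nuclei, so 4 syllables.
σ1/σ2 boundary: /ds/; trying suffixes from longest down, /s/ is the first permitted one, so coda /d/ | onset /s/.
σ2/σ3 boundary: /btt/ splits as /bt/ + /t/ (/t/ is the longest suffix that is a licit onset).
σ3/σ4 boundary: /smsr/; trying suffixes from longest down, /sr/ is the first permitted one, so coda /sm/ | onset /sr/.
So the parse is brud.subt.tesm.sre.
Classifying each syllable: /brud/ (closed), /subt/ (closed), /tesm/ (closed), /sre/ (open).
Open syllables: 1.

1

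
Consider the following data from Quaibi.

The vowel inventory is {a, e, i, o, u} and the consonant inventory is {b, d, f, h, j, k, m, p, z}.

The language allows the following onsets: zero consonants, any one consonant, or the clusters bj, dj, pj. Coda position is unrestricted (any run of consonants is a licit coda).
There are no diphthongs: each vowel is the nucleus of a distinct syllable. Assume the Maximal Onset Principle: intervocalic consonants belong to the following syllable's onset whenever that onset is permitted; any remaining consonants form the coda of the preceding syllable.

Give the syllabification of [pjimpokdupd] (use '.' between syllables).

The vowels are i, o, u — 3 nuclei, so 3 syllables.
V1 /i/ – V2 /o/: /mp/ splits as /m/ + /p/ (/p/ is the longest suffix that is a licit onset).
V2 /o/ – V3 /u/: /kd/; trying suffixes from longest down, /d/ is the first permitted one, so coda /k/ | onset /d/.

pjim.pok.dupd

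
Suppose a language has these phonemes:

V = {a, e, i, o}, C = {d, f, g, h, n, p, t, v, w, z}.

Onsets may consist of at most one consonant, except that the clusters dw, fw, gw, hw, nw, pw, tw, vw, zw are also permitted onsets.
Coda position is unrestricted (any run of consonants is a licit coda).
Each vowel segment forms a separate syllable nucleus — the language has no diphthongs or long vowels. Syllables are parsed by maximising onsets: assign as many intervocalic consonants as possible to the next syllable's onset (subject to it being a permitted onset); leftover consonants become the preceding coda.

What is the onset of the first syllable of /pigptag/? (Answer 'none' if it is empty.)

Vowels present: i, a; each is a nucleus, giving 2 syllables.
Between /i/ (V1) and /a/ (V2): /gpt/ — longest licit onset from the right is /t/, leaving /gp/ as coda.
Putting it together: pigp.tag.
Syllable 1 is /pigp/: onset /p/, nucleus /i/, coda /gp/.

p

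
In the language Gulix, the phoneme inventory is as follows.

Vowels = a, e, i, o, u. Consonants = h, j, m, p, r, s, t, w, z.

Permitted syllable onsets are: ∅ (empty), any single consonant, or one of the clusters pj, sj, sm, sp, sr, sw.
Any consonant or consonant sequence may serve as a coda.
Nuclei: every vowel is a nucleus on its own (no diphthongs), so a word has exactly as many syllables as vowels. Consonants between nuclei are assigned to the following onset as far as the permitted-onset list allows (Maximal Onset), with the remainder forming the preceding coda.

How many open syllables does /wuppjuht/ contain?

0

The vowels are u, u — 2 nuclei, so 2 syllables.
σ1/σ2 boundary: /ppj/ splits as /p/ + /pj/ (/pj/ is the longest suffix that is a licit onset).
Result: wup.pjuht.
Classifying each syllable: /wup/ (closed), /pjuht/ (closed).
Open syllables: 0.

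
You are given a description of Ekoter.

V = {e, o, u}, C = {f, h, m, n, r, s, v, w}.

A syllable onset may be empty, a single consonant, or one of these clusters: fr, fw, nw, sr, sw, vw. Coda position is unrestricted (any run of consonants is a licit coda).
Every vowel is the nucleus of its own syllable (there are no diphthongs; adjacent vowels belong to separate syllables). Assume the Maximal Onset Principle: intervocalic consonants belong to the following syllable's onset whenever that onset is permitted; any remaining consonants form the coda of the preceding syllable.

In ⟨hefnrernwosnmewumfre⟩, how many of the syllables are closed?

4

Vowels present: e, e, o, e, u, e; each is a nucleus, giving 6 syllables.
/e…e/ gap (V1→V2): /fnr/ splits as /fn/ + /r/ (/r/ is the longest suffix that is a licit onset).
/e…o/ gap (V2→V3): /rnw/ — longest licit onset from the right is /nw/, leaving /r/ as coda.
/o…e/ gap (V3→V4): /snm/ splits as /sn/ + /m/ (/m/ is the longest suffix that is a licit onset).
/e…u/ gap (V4→V5): /w/ is a single consonant, so it becomes the next onset.
/u…e/ gap (V5→V6): cluster /mfr/ — the longest permitted-onset suffix is /fr/; onset = /fr/, preceding coda = /m/.
Result: hefn.rer.nwosn.me.wum.fre.
Classifying each syllable: /hefn/ (closed), /rer/ (closed), /nwosn/ (closed), /me/ (open), /wum/ (closed), /fre/ (open).
Closed syllables: 4.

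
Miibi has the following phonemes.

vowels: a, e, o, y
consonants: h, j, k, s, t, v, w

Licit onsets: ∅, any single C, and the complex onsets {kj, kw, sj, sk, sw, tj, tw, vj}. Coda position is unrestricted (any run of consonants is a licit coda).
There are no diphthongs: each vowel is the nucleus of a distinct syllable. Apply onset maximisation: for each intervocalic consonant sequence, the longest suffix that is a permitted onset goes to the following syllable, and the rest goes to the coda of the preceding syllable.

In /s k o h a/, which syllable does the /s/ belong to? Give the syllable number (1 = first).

Vowels present: o, a; each is a nucleus, giving 2 syllables.
V1 /o/ – V2 /a/: /h/ → onset of the next syllable (single consonants are always licit onsets).
Putting it together: sko.ha.
The /s/ is in the onset of syllable 1 (/sko/).

1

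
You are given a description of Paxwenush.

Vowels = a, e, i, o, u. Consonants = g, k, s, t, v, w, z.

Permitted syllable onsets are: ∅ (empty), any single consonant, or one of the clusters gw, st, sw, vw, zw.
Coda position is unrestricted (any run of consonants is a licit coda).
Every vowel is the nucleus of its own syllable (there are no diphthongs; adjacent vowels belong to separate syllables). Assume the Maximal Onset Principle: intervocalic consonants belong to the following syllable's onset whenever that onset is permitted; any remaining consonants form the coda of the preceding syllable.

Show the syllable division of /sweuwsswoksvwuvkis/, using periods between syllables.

swe.uws.swoks.vwuv.kis

The vowels are e, u, o, u, i — 5 nuclei, so 5 syllables.
/e…u/ gap (V1→V2): hiatus — the boundary sits between the two vowels.
/u…o/ gap (V2→V3): cluster /wssw/ — the longest permitted-onset suffix is /sw/; onset = /sw/, preceding coda = /ws/.
/o…u/ gap (V3→V4): cluster /ksvw/ — the longest permitted-onset suffix is /vw/; onset = /vw/, preceding coda = /ks/.
/u…i/ gap (V4→V5): cluster /vk/ — the longest permitted-onset suffix is /k/; onset = /k/, preceding coda = /v/.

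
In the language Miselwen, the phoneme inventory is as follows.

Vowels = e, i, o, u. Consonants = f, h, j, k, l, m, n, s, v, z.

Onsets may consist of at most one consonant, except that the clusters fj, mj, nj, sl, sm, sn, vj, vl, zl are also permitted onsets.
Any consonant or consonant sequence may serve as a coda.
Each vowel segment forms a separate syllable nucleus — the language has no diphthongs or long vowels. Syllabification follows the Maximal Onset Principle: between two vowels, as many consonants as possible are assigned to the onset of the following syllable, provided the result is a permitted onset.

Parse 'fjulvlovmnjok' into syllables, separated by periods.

fjul.vlovm.njok

The vowels are u, o, o — 3 nuclei, so 3 syllables.
/u…o/ gap (V1→V2): /lvl/ — longest licit onset from the right is /vl/, leaving /l/ as coda.
/o…o/ gap (V2→V3): cluster /vmnj/ — the longest permitted-onset suffix is /nj/; onset = /nj/, preceding coda = /vm/.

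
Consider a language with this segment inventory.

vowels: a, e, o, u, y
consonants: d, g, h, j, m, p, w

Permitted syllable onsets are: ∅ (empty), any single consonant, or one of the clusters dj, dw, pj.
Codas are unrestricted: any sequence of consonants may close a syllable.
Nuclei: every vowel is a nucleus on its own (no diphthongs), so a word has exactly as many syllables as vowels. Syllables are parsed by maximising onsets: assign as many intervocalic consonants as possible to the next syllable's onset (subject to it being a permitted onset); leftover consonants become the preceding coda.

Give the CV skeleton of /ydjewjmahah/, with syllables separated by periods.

Nuclei (vowels): y, e, a, a → 4 syllables.
σ1/σ2 boundary: /dj/ — entire cluster is a permitted onset → onset /dj/, coda ∅.
σ2/σ3 boundary: cluster /wjm/ — the longest permitted-onset suffix is /m/; onset = /m/, preceding coda = /wj/.
σ3/σ4 boundary: /h/ → onset of the next syllable (single consonants are always licit onsets).
So the parse is y.djewj.ma.hah.
Mapping each syllable to C/V: /y/ → V, /djewj/ → CCVCC, /ma/ → CV, /hah/ → CVC.

V.CCVCC.CV.CVC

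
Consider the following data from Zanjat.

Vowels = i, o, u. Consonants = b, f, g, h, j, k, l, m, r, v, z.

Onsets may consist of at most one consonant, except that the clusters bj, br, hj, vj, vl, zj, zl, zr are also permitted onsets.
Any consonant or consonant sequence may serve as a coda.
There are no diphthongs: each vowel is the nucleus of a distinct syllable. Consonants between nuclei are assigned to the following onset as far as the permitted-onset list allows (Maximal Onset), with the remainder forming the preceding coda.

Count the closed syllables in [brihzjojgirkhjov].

4

Nuclei (vowels): i, o, i, o → 4 syllables.
Between /i/ (V1) and /o/ (V2): /hzj/ splits as /h/ + /zj/ (/zj/ is the longest suffix that is a licit onset).
Between /o/ (V2) and /i/ (V3): /jg/; trying suffixes from longest down, /g/ is the first permitted one, so coda /j/ | onset /g/.
Between /i/ (V3) and /o/ (V4): /rkhj/; trying suffixes from longest down, /hj/ is the first permitted one, so coda /rk/ | onset /hj/.
Result: brih.zjoj.girk.hjov.
Classifying each syllable: /brih/ (closed), /zjoj/ (closed), /girk/ (closed), /hjov/ (closed).
Closed syllables: 4.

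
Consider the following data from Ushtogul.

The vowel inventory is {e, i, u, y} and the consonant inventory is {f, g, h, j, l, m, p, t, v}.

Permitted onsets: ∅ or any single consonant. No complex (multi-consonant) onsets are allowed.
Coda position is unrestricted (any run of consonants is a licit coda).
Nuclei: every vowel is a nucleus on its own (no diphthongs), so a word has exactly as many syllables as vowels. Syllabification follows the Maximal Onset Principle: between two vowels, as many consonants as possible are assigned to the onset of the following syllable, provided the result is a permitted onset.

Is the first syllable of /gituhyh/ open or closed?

open

Vowels present: i, u, y; each is a nucleus, giving 3 syllables.
/i…u/ gap (V1→V2): /t/ is a single consonant, so it becomes the next onset.
/u…y/ gap (V2→V3): /h/ → onset of the next syllable (single consonants are always licit onsets).
Result: gi.tu.hyh.
Syllable 1 is /gi/; it ends in its nucleus with no coda, so it is open.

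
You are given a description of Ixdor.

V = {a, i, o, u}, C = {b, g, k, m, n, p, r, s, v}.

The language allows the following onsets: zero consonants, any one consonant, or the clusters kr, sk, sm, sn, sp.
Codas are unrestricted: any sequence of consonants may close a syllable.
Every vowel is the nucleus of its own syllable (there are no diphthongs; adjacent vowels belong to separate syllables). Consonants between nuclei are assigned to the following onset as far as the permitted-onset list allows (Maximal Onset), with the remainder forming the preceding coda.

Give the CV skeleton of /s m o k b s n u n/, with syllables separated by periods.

The vowels are o, u — 2 nuclei, so 2 syllables.
/o…u/ gap (V1→V2): /kbsn/ splits as /kb/ + /sn/ (/sn/ is the longest suffix that is a licit onset).
Syllabification: smokb.snun.
Mapping each syllable to C/V: /smokb/ → CCVCC, /snun/ → CCVC.

CCVCC.CCVC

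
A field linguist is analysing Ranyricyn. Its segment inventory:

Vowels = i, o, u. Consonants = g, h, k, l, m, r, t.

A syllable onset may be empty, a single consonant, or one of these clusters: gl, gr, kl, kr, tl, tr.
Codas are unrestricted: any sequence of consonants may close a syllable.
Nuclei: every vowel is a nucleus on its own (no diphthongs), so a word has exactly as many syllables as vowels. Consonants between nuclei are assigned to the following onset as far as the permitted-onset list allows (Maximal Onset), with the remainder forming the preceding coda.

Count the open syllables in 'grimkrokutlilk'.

Vowels present: i, o, u, i; each is a nucleus, giving 4 syllables.
σ1/σ2 boundary: /mkr/ splits as /m/ + /kr/ (/kr/ is the longest suffix that is a licit onset).
σ2/σ3 boundary: /k/ → onset of the next syllable (single consonants are always licit onsets).
σ3/σ4 boundary: cluster /tl/ — /tl/ is itself a permitted onset, so the whole cluster goes right; preceding coda = ∅.
Result: grim.kro.ku.tlilk.
Classifying each syllable: /grim/ (closed), /kro/ (open), /ku/ (open), /tlilk/ (closed).
Open syllables: 2.

2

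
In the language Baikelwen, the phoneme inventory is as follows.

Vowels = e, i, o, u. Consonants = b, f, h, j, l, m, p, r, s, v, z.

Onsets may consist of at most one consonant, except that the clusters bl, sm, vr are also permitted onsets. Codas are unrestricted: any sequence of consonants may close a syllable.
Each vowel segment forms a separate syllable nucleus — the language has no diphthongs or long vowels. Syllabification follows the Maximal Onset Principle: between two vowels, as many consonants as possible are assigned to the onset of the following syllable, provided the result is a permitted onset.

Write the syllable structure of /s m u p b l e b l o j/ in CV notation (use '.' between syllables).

CCVC.CCV.CCVC

Vowels present: u, e, o; each is a nucleus, giving 3 syllables.
σ1/σ2 boundary: cluster /pbl/ — the longest permitted-onset suffix is /bl/; onset = /bl/, preceding coda = /p/.
σ2/σ3 boundary: cluster /bl/ — /bl/ is itself a permitted onset, so the whole cluster goes right; preceding coda = ∅.
Putting it together: smup.ble.bloj.
Mapping each syllable to C/V: /smup/ → CCVC, /ble/ → CCV, /bloj/ → CCVC.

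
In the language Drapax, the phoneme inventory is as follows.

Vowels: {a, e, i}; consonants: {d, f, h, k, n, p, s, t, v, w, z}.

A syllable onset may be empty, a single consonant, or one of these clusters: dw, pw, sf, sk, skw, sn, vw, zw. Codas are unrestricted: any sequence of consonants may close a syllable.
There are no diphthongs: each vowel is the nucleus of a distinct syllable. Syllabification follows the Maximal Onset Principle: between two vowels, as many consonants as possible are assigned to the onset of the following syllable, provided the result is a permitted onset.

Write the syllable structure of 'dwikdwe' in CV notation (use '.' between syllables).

CCVC.CCV

Nuclei (vowels): i, e → 2 syllables.
σ1/σ2 boundary: /kdw/ splits as /k/ + /dw/ (/dw/ is the longest suffix that is a licit onset).
Syllabification: dwik.dwe.
Mapping each syllable to C/V: /dwik/ → CCVC, /dwe/ → CCV.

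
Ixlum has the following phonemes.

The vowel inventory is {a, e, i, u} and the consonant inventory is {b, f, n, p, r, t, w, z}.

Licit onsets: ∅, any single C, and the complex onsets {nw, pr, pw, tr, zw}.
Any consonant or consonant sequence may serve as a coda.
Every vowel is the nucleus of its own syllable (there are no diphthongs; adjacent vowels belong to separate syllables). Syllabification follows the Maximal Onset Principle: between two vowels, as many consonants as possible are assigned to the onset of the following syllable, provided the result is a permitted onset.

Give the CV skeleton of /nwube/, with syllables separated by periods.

Vowels present: u, e; each is a nucleus, giving 2 syllables.
V1 /u/ – V2 /e/: /b/ → onset of the next syllable (single consonants are always licit onsets).
So the parse is nwu.be.
Mapping each syllable to C/V: /nwu/ → CCV, /be/ → CV.

CCV.CV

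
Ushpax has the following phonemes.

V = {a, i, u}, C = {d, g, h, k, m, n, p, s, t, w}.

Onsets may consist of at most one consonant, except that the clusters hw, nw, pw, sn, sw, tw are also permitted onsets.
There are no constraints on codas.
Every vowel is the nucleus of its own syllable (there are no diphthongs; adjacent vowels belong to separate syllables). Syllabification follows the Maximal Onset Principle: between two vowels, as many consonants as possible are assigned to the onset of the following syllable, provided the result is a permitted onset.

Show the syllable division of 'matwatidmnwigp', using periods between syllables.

Nuclei (vowels): a, a, i, i → 4 syllables.
Between /a/ (V1) and /a/ (V2): /tw/ — entire cluster is a permitted onset → onset /tw/, coda ∅.
Between /a/ (V2) and /i/ (V3): /t/ is a single consonant, so it becomes the next onset.
Between /i/ (V3) and /i/ (V4): /dmnw/ — longest licit onset from the right is /nw/, leaving /dm/ as coda.

ma.twa.tidm.nwigp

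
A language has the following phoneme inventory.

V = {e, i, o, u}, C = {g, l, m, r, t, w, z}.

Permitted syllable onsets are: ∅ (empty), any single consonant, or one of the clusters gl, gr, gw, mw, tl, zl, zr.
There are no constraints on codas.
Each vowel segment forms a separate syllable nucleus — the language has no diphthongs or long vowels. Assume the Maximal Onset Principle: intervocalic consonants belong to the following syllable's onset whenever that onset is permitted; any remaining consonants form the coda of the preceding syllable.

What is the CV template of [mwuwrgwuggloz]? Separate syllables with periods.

The vowels are u, u, o — 3 nuclei, so 3 syllables.
V1 /u/ – V2 /u/: cluster /wrgw/ — the longest permitted-onset suffix is /gw/; onset = /gw/, preceding coda = /wr/.
V2 /u/ – V3 /o/: /ggl/; trying suffixes from longest down, /gl/ is the first permitted one, so coda /g/ | onset /gl/.
Result: mwuwr.gwug.gloz.
Mapping each syllable to C/V: /mwuwr/ → CCVCC, /gwug/ → CCVC, /gloz/ → CCVC.

CCVCC.CCVC.CCVC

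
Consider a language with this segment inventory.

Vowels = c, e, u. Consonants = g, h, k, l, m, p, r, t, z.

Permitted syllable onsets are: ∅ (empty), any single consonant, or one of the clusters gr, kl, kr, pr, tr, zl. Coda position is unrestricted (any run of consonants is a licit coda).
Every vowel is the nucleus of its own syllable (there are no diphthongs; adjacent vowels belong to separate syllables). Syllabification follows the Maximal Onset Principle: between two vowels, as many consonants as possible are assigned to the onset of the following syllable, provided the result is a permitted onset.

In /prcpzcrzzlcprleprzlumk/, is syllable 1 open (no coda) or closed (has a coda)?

closed

The vowels are c, c, c, e, u — 5 nuclei, so 5 syllables.
σ1/σ2 boundary: cluster /pz/ — the longest permitted-onset suffix is /z/; onset = /z/, preceding coda = /p/.
σ2/σ3 boundary: /rzzl/; trying suffixes from longest down, /zl/ is the first permitted one, so coda /rz/ | onset /zl/.
σ3/σ4 boundary: /prl/ — longest licit onset from the right is /l/, leaving /pr/ as coda.
σ4/σ5 boundary: /przl/; trying suffixes from longest down, /zl/ is the first permitted one, so coda /pr/ | onset /zl/.
Result: prcp.zcrz.zlcpr.lepr.zlumk.
Syllable 1 is /prcp/ with coda /p/, so it is closed.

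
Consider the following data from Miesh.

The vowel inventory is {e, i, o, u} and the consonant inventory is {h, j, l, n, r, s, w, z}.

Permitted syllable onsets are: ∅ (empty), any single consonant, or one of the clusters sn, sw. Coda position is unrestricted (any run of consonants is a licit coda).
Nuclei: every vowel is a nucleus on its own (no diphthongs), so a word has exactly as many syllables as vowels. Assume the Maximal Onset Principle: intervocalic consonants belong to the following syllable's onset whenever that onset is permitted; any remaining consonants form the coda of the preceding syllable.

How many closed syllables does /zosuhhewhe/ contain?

Vowels present: o, u, e, e; each is a nucleus, giving 4 syllables.
V1 /o/ – V2 /u/: /s/ is a single consonant, so it becomes the next onset.
V2 /u/ – V3 /e/: /hh/ — longest licit onset from the right is /h/, leaving /h/ as coda.
V3 /e/ – V4 /e/: /wh/; trying suffixes from longest down, /h/ is the first permitted one, so coda /w/ | onset /h/.
Putting it together: zo.suh.hew.he.
Classifying each syllable: /zo/ (open), /suh/ (closed), /hew/ (closed), /he/ (open).
Closed syllables: 2.

2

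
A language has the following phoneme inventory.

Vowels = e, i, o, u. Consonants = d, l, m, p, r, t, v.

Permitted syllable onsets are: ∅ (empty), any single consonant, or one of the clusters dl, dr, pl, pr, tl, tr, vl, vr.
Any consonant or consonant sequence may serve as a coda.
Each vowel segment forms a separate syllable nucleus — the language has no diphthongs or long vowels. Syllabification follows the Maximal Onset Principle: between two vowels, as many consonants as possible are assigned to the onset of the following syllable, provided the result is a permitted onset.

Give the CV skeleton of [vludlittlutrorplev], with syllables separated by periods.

Vowels present: u, i, u, o, e; each is a nucleus, giving 5 syllables.
Between /u/ (V1) and /i/ (V2): cluster /dl/ — /dl/ is itself a permitted onset, so the whole cluster goes right; preceding coda = ∅.
Between /i/ (V2) and /u/ (V3): /ttl/; trying suffixes from longest down, /tl/ is the first permitted one, so coda /t/ | onset /tl/.
Between /u/ (V3) and /o/ (V4): cluster /tr/ — /tr/ is itself a permitted onset, so the whole cluster goes right; preceding coda = ∅.
Between /o/ (V4) and /e/ (V5): /rpl/ splits as /r/ + /pl/ (/pl/ is the longest suffix that is a licit onset).
Result: vlu.dlit.tlu.tror.plev.
Mapping each syllable to C/V: /vlu/ → CCV, /dlit/ → CCVC, /tlu/ → CCV, /tror/ → CCVC, /plev/ → CCVC.

CCV.CCVC.CCV.CCVC.CCVC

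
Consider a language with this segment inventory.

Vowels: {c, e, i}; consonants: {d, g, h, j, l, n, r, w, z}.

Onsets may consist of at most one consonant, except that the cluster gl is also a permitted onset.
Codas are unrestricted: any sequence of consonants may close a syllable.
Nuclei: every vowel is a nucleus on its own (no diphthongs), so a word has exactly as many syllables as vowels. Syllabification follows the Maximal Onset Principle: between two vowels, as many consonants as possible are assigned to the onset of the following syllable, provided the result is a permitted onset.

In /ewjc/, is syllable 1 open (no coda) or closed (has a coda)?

closed

Nuclei (vowels): e, c → 2 syllables.
/e…c/ gap (V1→V2): /wj/ splits as /w/ + /j/ (/j/ is the longest suffix that is a licit onset).
Result: ew.jc.
Syllable 1 is /ew/ with coda /w/, so it is closed.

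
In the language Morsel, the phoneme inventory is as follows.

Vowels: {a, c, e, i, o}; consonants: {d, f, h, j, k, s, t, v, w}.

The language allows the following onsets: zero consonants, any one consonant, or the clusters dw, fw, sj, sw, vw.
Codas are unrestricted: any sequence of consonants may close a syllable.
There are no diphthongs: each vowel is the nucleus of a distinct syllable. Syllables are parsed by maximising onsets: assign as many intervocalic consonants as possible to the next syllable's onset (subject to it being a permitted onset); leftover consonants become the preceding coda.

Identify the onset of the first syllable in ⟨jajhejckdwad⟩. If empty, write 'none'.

j

The vowels are a, e, c, a — 4 nuclei, so 4 syllables.
/a…e/ gap (V1→V2): /jh/; trying suffixes from longest down, /h/ is the first permitted one, so coda /j/ | onset /h/.
/e…c/ gap (V2→V3): /j/ → onset of the next syllable (single consonants are always licit onsets).
/c…a/ gap (V3→V4): /kdw/ — longest licit onset from the right is /dw/, leaving /k/ as coda.
Result: jaj.he.jck.dwad.
Syllable 1 is /jaj/: onset /j/, nucleus /a/, coda /j/.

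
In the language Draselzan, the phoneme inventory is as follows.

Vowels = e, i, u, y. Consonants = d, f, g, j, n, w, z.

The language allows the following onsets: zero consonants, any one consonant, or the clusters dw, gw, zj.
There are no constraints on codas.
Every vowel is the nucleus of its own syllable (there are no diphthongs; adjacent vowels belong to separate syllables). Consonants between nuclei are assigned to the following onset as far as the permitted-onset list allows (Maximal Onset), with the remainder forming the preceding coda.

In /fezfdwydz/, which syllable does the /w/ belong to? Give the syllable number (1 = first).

Nuclei (vowels): e, y → 2 syllables.
/e…y/ gap (V1→V2): cluster /zfdw/ — the longest permitted-onset suffix is /dw/; onset = /dw/, preceding coda = /zf/.
Putting it together: fezf.dwydz.
The /w/ is in the onset of syllable 2 (/dwydz/).

2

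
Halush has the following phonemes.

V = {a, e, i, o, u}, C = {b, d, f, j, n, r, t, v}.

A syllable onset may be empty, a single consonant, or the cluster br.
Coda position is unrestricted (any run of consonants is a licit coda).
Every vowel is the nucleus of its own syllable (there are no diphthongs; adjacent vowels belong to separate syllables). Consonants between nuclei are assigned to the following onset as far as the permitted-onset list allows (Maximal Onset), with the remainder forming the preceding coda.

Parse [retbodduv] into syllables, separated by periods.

ret.bod.duv

The vowels are e, o, u — 3 nuclei, so 3 syllables.
/e…o/ gap (V1→V2): cluster /tb/ — the longest permitted-onset suffix is /b/; onset = /b/, preceding coda = /t/.
/o…u/ gap (V2→V3): /dd/ splits as /d/ + /d/ (/d/ is the longest suffix that is a licit onset).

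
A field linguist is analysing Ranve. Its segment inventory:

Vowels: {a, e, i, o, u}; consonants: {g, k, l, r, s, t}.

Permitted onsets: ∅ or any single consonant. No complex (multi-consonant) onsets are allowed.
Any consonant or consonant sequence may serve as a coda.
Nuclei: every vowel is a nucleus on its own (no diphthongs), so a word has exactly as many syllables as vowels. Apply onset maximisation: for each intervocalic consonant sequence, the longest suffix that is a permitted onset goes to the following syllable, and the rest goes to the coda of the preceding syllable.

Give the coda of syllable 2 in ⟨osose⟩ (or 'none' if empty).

none

Vowels present: o, o, e; each is a nucleus, giving 3 syllables.
σ1/σ2 boundary: just /s/ — single C goes to the following onset.
σ2/σ3 boundary: just /s/ — single C goes to the following onset.
Result: o.so.se.
Syllable 2 is /so/: onset /s/, nucleus /o/, coda ∅.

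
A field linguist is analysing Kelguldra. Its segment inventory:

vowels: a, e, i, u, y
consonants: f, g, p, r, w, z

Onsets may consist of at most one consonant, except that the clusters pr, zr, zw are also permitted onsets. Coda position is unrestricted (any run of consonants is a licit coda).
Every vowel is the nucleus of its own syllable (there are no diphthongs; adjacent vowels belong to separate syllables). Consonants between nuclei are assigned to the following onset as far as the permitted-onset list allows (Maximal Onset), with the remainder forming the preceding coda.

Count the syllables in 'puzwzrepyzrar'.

The vowels are u, e, y, a — 4 nuclei, so 4 syllables.

4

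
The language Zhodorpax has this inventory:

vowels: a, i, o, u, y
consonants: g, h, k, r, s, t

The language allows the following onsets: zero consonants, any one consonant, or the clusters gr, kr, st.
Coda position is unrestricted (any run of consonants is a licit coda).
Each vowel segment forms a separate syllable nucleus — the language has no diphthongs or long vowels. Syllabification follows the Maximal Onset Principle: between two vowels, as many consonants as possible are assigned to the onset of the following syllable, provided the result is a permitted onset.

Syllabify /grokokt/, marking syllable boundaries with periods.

gro.kokt

Vowels present: o, o; each is a nucleus, giving 2 syllables.
V1 /o/ – V2 /o/: /k/ is a single consonant, so it becomes the next onset.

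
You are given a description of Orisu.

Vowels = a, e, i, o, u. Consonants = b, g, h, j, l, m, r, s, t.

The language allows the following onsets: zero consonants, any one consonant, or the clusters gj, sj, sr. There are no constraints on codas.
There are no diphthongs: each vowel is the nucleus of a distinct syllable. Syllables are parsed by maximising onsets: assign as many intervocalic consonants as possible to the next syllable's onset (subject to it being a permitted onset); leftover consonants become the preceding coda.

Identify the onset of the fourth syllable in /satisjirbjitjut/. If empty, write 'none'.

j

Nuclei (vowels): a, i, i, i, u → 5 syllables.
V1 /a/ – V2 /i/: just /t/ — single C goes to the following onset.
V2 /i/ – V3 /i/: /sj/ — entire cluster is a permitted onset → onset /sj/, coda ∅.
V3 /i/ – V4 /i/: /rbj/; trying suffixes from longest down, /j/ is the first permitted one, so coda /rb/ | onset /j/.
V4 /i/ – V5 /u/: /tj/; trying suffixes from longest down, /j/ is the first permitted one, so coda /t/ | onset /j/.
So the parse is sa.ti.sjirb.jit.jut.
Syllable 4 is /jit/: onset /j/, nucleus /i/, coda /t/.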